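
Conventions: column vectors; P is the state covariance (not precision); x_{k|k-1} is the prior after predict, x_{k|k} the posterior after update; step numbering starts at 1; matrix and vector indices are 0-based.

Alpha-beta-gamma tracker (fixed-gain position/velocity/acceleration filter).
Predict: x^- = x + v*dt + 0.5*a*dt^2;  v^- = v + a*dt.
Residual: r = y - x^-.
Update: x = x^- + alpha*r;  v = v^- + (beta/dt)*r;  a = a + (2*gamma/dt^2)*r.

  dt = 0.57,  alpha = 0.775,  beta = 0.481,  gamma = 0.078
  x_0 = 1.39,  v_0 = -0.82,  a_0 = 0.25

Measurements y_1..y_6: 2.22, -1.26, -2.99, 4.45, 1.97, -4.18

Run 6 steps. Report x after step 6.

x_post = -2.2134

step 1: x_pred=0.9632  r=1.2568  x^+=1.9372  v^+=0.3831  a^+=0.8534
step 2: x_pred=2.2942  r=-3.5542  x^+=-0.4603  v^+=-2.1297  a^+=-0.8531
step 3: x_pred=-1.8128  r=-1.1772  x^+=-2.7251  v^+=-3.6094  a^+=-1.4183
step 4: x_pred=-5.0129  r=9.4629  x^+=2.3209  v^+=3.5675  a^+=3.1253
step 5: x_pred=4.8621  r=-2.8921  x^+=2.6207  v^+=2.9085  a^+=1.7367
step 6: x_pred=4.5607  r=-8.7407  x^+=-2.2134  v^+=-3.4775  a^+=-2.4601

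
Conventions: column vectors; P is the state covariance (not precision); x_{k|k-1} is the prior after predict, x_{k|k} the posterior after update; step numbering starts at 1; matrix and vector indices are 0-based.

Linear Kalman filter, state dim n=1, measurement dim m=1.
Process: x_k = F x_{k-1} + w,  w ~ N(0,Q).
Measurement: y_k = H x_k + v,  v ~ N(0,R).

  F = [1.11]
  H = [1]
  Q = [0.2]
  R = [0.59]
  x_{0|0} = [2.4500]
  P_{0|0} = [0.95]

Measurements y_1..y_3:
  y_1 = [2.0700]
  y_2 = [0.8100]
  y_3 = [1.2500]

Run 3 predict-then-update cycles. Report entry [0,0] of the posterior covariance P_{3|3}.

step 1: x^-=[2.7195]  P^-=[1.3705]  S=[1.9605]  K=[0.6991]  nu=[-0.6495]  x^+=[2.2655]  P^+=[0.4124]
step 2: x^-=[2.5147]  P^-=[0.7082]  S=[1.2982]  K=[0.5455]  nu=[-1.7047]  x^+=[1.5847]  P^+=[0.3219]
step 3: x^-=[1.7591]  P^-=[0.5966]  S=[1.1866]  K=[0.5028]  nu=[-0.5091]  x^+=[1.5031]  P^+=[0.2966]

P_post[0,0] = 0.2966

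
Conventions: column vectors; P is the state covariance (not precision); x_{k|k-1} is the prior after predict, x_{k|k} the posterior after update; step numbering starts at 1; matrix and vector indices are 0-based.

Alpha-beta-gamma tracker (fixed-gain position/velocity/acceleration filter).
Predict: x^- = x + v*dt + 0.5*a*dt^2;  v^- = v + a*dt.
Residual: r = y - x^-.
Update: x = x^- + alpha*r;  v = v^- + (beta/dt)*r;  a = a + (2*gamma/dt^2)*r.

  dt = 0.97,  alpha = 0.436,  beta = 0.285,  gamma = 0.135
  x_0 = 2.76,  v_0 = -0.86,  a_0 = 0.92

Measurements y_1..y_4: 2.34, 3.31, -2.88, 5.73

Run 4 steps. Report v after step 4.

v_post = 0.3360

step 1: x_pred=2.3586  r=-0.0186  x^+=2.3505  v^+=0.0269  a^+=0.9147
step 2: x_pred=2.8069  r=0.5031  x^+=3.0263  v^+=1.0620  a^+=1.0590
step 3: x_pred=4.5546  r=-7.4346  x^+=1.3131  v^+=-0.0952  a^+=-1.0744
step 4: x_pred=0.7153  r=5.0147  x^+=2.9017  v^+=0.3360  a^+=0.3646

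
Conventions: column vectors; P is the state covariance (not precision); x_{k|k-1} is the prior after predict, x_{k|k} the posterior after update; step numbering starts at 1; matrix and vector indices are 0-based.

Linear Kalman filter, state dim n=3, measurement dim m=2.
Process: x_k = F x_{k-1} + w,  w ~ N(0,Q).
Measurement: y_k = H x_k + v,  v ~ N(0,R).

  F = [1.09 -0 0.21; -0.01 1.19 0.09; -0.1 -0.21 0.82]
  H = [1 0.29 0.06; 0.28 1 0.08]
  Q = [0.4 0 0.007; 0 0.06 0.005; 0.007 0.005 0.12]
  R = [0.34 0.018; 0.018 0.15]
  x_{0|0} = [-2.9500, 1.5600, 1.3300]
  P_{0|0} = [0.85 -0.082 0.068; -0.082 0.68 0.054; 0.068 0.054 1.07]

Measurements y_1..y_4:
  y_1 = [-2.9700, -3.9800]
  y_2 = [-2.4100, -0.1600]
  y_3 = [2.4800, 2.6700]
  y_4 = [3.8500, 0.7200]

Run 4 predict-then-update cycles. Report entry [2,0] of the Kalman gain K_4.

K[2,0] = 0.1074

step 1: x^-=[-2.9362, 2.0056, 1.0580]  P^-=[1.4882 -0.0754 0.1743; -0.0754 1.0451 -0.0250; 0.1743 -0.0250 0.8448]  S=[1.8955 0.6751; 0.6751 1.2788]  K=[0.8377 -0.1644; -0.2036 0.9067; 0.1102 0.0133]  nu=[-0.6789, -5.2481]  x^+=[-2.6419, -2.6146, 0.9134]  P^+=[0.3095 -0.0968 0.0069; -0.0968 0.1645 -0.0635; 0.0069 -0.0635 0.8196]
step 2: x^-=[-2.6879, -3.0027, 1.5623]  P^-=[0.8071 -0.1287 0.1454; -0.1287 0.2883 -0.0249; 0.1454 -0.0249 0.6981]  S=[1.1158 0.2038; 0.2038 0.4366]  K=[0.7129 -0.0833; -0.1601 0.6482; 0.1437 0.0970]  nu=[1.0549, 3.4703]  x^+=[-2.2249, -0.9223, 2.0506]  P^+=[0.2612 -0.0746 0.0230; -0.0746 0.1186 -0.0425; 0.0230 -0.0425 0.6653]
step 3: x^-=[-1.9946, -0.8907, 2.0976]  P^-=[0.7501 -0.0955 0.1321; -0.0955 0.2260 -0.0077; 0.1321 -0.0077 0.5829]  S=[1.0715 0.2053; 0.2053 0.3898]  K=[0.6898 -0.0423; -0.1402 0.5836; 0.1296 0.1266]  nu=[4.6070, 3.9514]  x^+=[1.0161, 0.7693, 3.1952]  P^+=[0.2516 -0.0661 0.0216; -0.0661 0.1058 -0.0289; 0.0216 -0.0289 0.5519]
step 4: x^-=[1.7785, 1.1929, 2.3569]  P^-=[0.7332 -0.0832 0.1099; -0.0832 0.2097 -0.0007; 0.1099 -0.0007 0.5019]  S=[1.0575 0.2071; 0.2071 0.3786]  K=[0.6821 -0.0275; -0.1317 0.5643; 0.1074 0.1266]  nu=[1.5841, -1.1594]  x^+=[2.8909, 0.3300, 2.3802]  P^+=[0.2486 -0.0628 0.0165; -0.0628 0.1016 -0.0219; 0.0165 -0.0219 0.4780]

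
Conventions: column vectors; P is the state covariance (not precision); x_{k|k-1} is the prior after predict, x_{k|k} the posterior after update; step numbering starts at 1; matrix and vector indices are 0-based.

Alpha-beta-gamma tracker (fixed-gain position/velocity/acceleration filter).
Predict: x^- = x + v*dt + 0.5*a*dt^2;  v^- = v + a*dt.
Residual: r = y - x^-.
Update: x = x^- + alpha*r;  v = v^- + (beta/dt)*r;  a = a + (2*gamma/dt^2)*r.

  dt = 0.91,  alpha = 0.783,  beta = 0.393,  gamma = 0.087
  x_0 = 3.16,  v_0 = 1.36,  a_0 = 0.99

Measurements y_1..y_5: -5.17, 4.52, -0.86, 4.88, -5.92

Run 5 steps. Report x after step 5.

step 1: x_pred=4.8075  r=-9.9775  x^+=-3.0049  v^+=-2.0481  a^+=-1.1065
step 2: x_pred=-5.3268  r=9.8468  x^+=2.3833  v^+=1.1975  a^+=0.9625
step 3: x_pred=3.8716  r=-4.7316  x^+=0.1667  v^+=0.0300  a^+=-0.0317
step 4: x_pred=0.1810  r=4.6990  x^+=3.8603  v^+=2.0306  a^+=0.9557
step 5: x_pred=6.1038  r=-12.0238  x^+=-3.3108  v^+=-2.2925  a^+=-1.5708

x_post = -3.3108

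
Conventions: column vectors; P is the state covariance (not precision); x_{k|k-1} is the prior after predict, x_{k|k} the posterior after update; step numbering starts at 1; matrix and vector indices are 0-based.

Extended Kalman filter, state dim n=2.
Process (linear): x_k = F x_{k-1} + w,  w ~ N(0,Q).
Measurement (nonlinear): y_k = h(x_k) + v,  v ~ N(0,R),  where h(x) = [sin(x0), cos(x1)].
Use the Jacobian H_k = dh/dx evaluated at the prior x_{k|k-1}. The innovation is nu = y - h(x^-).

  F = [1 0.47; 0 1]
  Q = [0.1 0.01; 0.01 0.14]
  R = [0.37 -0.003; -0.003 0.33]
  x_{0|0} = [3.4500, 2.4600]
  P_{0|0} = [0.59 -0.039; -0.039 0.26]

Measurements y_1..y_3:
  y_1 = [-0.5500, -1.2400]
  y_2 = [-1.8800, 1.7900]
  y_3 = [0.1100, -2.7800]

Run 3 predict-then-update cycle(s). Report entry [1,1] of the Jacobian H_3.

H_jac[1,1] = -0.9836

step 1: x^-=[4.6062, 2.4600]  P^-=[0.7108 0.0932; 0.0932 0.4000]  H_jac=[-0.1060 0.0000; 0.0000 -0.6300]  S=[0.3780 0.0032; 0.0032 0.4888]  K=[-0.1983 -0.1188; -0.0217 -0.5155]  nu=[0.4444, -0.4634]  x^+=[4.5732, 2.6892]  P^+=[0.6889 0.0613; 0.0613 0.2699]
step 2: x^-=[5.8371, 2.6892]  P^-=[0.9061 0.1981; 0.1981 0.4099]  H_jac=[0.9021 0.0000; 0.0000 -0.4371]  S=[1.1074 -0.0811; -0.0811 0.4083]  K=[0.7333 -0.0664; 0.1312 -0.4127]  nu=[-1.4485, 2.6894]  x^+=[4.5963, 1.3892]  P^+=[0.3010 0.0552; 0.0552 0.3125]
step 3: x^-=[5.2492, 1.3892]  P^-=[0.5219 0.2120; 0.2120 0.4525]  H_jac=[0.5114 0.0000; 0.0000 -0.9836]  S=[0.5065 -0.1097; -0.1097 0.7677]  K=[0.4831 -0.2027; 0.0914 -0.5666]  nu=[0.9693, -2.9606]  x^+=[6.3175, 3.1554]  P^+=[0.3507 0.0695; 0.0695 0.1904]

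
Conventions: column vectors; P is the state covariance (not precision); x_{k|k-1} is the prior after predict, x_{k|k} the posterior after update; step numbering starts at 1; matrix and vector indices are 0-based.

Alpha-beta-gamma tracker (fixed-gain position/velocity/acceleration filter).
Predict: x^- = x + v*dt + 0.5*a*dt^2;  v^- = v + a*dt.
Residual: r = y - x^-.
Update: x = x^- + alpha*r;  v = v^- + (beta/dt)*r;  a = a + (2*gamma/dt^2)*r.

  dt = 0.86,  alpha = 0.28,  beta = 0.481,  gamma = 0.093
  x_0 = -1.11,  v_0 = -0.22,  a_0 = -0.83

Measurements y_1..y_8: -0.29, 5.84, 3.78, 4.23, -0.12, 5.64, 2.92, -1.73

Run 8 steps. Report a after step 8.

a_post = -1.3374

step 1: x_pred=-1.6061  r=1.3161  x^+=-1.2376  v^+=-0.1977  a^+=-0.4990
step 2: x_pred=-1.5922  r=7.4322  x^+=0.4888  v^+=3.5300  a^+=1.3701
step 3: x_pred=4.0313  r=-0.2513  x^+=3.9609  v^+=4.5677  a^+=1.3069
step 4: x_pred=8.3725  r=-4.1425  x^+=7.2126  v^+=3.3748  a^+=0.2651
step 5: x_pred=10.2129  r=-10.3329  x^+=7.3197  v^+=-2.1765  a^+=-2.3335
step 6: x_pred=4.5850  r=1.0550  x^+=4.8804  v^+=-3.5932  a^+=-2.0682
step 7: x_pred=1.0255  r=1.8945  x^+=1.5559  v^+=-4.3122  a^+=-1.5917
step 8: x_pred=-2.7412  r=1.0112  x^+=-2.4580  v^+=-5.1155  a^+=-1.3374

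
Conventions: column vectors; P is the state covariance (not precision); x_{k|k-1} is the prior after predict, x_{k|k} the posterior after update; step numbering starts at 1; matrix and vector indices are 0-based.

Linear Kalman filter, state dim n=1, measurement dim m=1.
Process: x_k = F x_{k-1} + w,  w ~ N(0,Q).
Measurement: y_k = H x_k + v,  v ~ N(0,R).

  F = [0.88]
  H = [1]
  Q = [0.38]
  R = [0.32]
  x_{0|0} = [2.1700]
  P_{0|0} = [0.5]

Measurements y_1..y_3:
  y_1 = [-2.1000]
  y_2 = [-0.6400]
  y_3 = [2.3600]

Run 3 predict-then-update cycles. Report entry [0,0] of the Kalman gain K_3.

K[0,0] = 0.6267

step 1: x^-=[1.9096]  P^-=[0.7672]  S=[1.0872]  K=[0.7057]  nu=[-4.0096]  x^+=[-0.9198]  P^+=[0.2258]
step 2: x^-=[-0.8095]  P^-=[0.5549]  S=[0.8749]  K=[0.6342]  nu=[0.1695]  x^+=[-0.7020]  P^+=[0.2030]
step 3: x^-=[-0.6177]  P^-=[0.5372]  S=[0.8572]  K=[0.6267]  nu=[2.9777]  x^+=[1.2483]  P^+=[0.2005]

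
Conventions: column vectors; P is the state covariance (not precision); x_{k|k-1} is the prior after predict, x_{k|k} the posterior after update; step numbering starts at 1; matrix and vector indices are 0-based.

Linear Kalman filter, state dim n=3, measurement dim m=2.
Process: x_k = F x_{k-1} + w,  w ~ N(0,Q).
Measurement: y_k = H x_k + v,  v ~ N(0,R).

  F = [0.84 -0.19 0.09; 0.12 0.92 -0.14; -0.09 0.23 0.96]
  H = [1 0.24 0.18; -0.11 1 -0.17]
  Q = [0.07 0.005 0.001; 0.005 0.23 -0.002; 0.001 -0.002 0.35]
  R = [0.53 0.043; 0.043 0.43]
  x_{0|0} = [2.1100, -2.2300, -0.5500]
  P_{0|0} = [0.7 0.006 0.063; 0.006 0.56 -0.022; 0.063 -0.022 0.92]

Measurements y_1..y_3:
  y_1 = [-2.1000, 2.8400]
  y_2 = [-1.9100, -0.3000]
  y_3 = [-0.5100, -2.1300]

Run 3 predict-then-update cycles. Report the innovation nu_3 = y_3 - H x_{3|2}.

innov = [0.7337, -2.9298]

step 1: x^-=[2.1466, -1.7214, -1.2308]  P^-=[0.6000 -0.0386 0.0582; -0.0386 0.7370 -0.0257; 0.0582 -0.0257 1.2123]  S=[1.2119 0.0646; 0.0646 1.2287]  K=[0.5024 -0.1196; 0.0782 0.6027; 0.2340 -0.2062]  nu=[-3.6119, 4.5883]  x^+=[-0.2168, 0.7616, -3.0220]  P^+=[0.2842 -0.0166 -0.1061; -0.0166 0.2771 0.0967; -0.1061 0.0967 1.1000]
step 2: x^-=[-0.5988, 1.0978, -2.7064]  P^-=[0.2754 -0.0192 -0.0414; -0.0192 0.4652 -0.0246; -0.0414 -0.0246 1.4424]  S=[0.8527 0.0660; 0.0660 0.9513]  K=[0.3140 -0.0664; 0.0653 0.4911; 0.2721 -0.2977]  nu=[-1.0875, -1.9237]  x^+=[-0.8125, 0.0820, -2.4296]  P^+=[0.1899 -0.0155 -0.1256; -0.0155 0.2279 0.0918; -0.1256 0.0918 1.3057]
step 3: x^-=[-0.9168, 0.3181, -2.2405]  P^-=[0.2056 -0.0203 -0.0289; -0.0203 0.4284 -0.0684; -0.0289 -0.0684 1.6298]  S=[0.7870 0.0495; 0.0495 0.9346]  K=[0.2518 -0.0540; 0.0596 0.4700; 0.3393 -0.3842]  nu=[0.7337, -2.9298]  x^+=[-0.5737, -1.0152, -0.8659]  P^+=[0.1543 -0.0141 -0.1099; -0.0141 0.2163 0.0777; -0.1099 0.0777 1.4142]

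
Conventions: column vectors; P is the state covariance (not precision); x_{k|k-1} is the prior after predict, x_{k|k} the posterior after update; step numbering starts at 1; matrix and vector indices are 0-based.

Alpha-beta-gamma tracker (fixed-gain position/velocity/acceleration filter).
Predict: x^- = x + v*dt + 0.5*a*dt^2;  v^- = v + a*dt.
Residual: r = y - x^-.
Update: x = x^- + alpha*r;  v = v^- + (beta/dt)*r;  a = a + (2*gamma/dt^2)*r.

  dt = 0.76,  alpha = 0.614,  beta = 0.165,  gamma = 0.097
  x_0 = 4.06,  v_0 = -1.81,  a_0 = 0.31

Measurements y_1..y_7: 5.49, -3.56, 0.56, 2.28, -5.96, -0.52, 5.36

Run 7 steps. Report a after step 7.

step 1: x_pred=2.7739  r=2.7161  x^+=4.4416  v^+=-0.9847  a^+=1.2223
step 2: x_pred=4.0462  r=-7.6062  x^+=-0.6240  v^+=-1.7072  a^+=-1.3325
step 3: x_pred=-2.3063  r=2.8663  x^+=-0.5464  v^+=-2.0975  a^+=-0.3698
step 4: x_pred=-2.2473  r=4.5273  x^+=0.5325  v^+=-1.3957  a^+=1.1508
step 5: x_pred=-0.1959  r=-5.7641  x^+=-3.7350  v^+=-1.7724  a^+=-0.7852
step 6: x_pred=-5.3089  r=4.7889  x^+=-2.3685  v^+=-1.3295  a^+=0.8233
step 7: x_pred=-3.1412  r=8.5012  x^+=2.0786  v^+=1.1418  a^+=3.6786

a_post = 3.6786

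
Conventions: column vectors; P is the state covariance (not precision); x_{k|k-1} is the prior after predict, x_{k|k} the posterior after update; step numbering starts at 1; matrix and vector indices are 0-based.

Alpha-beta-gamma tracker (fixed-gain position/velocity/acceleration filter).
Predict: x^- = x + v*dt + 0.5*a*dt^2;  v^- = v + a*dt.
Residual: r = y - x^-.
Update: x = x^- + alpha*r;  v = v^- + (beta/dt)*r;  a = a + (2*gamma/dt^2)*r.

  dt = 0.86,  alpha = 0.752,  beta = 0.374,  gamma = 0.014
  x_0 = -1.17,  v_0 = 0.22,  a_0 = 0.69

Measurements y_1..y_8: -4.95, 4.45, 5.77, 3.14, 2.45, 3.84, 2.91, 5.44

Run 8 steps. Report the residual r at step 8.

resid = 1.4948

step 1: x_pred=-0.7256  r=-4.2244  x^+=-3.9024  v^+=-1.0237  a^+=0.5301
step 2: x_pred=-4.5867  r=9.0367  x^+=2.2089  v^+=3.3621  a^+=0.8722
step 3: x_pred=5.4228  r=0.3472  x^+=5.6839  v^+=4.2631  a^+=0.8853
step 4: x_pred=9.6776  r=-6.5376  x^+=4.7613  v^+=2.1814  a^+=0.6378
step 5: x_pred=6.8732  r=-4.4232  x^+=3.5470  v^+=0.8064  a^+=0.4704
step 6: x_pred=4.4144  r=-0.5744  x^+=3.9824  v^+=0.9611  a^+=0.4486
step 7: x_pred=4.9749  r=-2.0649  x^+=3.4221  v^+=0.4489  a^+=0.3705
step 8: x_pred=3.9452  r=1.4948  x^+=5.0693  v^+=1.4176  a^+=0.4270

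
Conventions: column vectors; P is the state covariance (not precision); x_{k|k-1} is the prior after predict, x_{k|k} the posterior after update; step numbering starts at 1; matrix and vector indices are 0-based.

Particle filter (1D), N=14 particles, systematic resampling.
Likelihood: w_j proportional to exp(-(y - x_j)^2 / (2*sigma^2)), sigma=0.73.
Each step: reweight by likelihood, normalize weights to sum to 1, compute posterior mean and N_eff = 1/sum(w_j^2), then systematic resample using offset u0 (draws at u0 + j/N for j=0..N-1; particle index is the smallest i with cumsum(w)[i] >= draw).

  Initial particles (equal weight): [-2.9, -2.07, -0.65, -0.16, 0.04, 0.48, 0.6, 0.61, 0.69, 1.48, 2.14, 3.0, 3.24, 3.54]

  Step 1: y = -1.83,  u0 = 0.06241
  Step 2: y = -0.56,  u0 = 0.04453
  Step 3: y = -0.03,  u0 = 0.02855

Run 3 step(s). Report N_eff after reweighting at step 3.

step 1: w=[0.2024, 0.5615, 0.1605, 0.0433, 0.0223, 0.0040, 0.0023, 0.0022, 0.0015, 0.0000, 0.0000, 0.0000, 0.0000, 0.0000]  mean=-1.8539  Neff=2.6017  idx=[0, 0, 1, 1, 1, 1, 1, 1, 1, 1, 2, 2, 2, 5]
step 2: w=[0.0014, 0.0014, 0.0274, 0.0274, 0.0274, 0.0274, 0.0274, 0.0274, 0.0274, 0.0274, 0.2312, 0.2312, 0.2312, 0.0844]  mean=-0.8723  Neff=5.7656  idx=[3, 6, 8, 10, 10, 10, 11, 11, 11, 12, 12, 12, 12, 13]
step 3: w=[0.0026, 0.0026, 0.0026, 0.0892, 0.0892, 0.0892, 0.0892, 0.0892, 0.0892, 0.0892, 0.0892, 0.0892, 0.0892, 0.1002]  mean=-0.5477  Neff=11.1558  idx=[3, 4, 4, 5, 6, 7, 8, 8, 9, 10, 11, 12, 12, 13]

N_eff = 11.1558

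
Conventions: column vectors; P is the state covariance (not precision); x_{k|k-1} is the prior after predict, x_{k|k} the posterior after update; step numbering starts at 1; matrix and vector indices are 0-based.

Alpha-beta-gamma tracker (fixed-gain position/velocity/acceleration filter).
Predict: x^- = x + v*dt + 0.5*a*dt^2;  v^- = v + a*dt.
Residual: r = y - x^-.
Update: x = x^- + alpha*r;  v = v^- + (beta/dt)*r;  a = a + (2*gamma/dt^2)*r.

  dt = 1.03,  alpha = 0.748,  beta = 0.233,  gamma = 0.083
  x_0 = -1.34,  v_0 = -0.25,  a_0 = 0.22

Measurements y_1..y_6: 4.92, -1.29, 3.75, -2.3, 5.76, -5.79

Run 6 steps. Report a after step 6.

a_post = -1.5654

step 1: x_pred=-1.4808  r=6.4008  x^+=3.3070  v^+=1.4245  a^+=1.2215
step 2: x_pred=5.4222  r=-6.7122  x^+=0.4015  v^+=1.1643  a^+=0.1713
step 3: x_pred=1.6916  r=2.0584  x^+=3.2313  v^+=1.8064  a^+=0.4933
step 4: x_pred=5.3535  r=-7.6535  x^+=-0.3713  v^+=0.5832  a^+=-0.7042
step 5: x_pred=-0.1442  r=5.9042  x^+=4.2721  v^+=1.1935  a^+=0.2196
step 6: x_pred=5.6179  r=-11.4079  x^+=-2.9152  v^+=-1.1610  a^+=-1.5654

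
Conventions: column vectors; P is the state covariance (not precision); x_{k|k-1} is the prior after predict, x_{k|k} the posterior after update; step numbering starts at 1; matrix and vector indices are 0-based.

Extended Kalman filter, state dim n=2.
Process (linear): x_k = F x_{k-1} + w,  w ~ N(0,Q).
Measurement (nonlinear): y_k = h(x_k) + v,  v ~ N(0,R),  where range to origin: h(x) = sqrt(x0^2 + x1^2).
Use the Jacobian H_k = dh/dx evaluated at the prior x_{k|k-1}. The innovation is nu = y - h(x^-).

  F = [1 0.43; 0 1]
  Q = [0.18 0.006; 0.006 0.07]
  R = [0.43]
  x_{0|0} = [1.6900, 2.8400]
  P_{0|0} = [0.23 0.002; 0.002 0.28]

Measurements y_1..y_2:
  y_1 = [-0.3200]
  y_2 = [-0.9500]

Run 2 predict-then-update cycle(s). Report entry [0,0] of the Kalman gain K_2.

K[0,0] = 0.4631

step 1: x^-=[2.9112, 2.8400]  P^-=[0.4635 0.1284; 0.1284 0.3500]  H_jac=[0.7158 0.6983]  S=[0.9665]  K=[0.4360; 0.3480]  nu=[-4.3870]  x^+=[0.9983, 1.3135]  P^+=[0.2797 -0.0182; -0.0182 0.2330]
step 2: x^-=[1.5631, 1.3135]  P^-=[0.4871 0.0879; 0.0879 0.3030]  H_jac=[0.7656 0.6433]  S=[0.9275]  K=[0.4631; 0.2827]  nu=[-2.9917]  x^+=[0.1778, 0.4676]  P^+=[0.2882 -0.0335; -0.0335 0.2288]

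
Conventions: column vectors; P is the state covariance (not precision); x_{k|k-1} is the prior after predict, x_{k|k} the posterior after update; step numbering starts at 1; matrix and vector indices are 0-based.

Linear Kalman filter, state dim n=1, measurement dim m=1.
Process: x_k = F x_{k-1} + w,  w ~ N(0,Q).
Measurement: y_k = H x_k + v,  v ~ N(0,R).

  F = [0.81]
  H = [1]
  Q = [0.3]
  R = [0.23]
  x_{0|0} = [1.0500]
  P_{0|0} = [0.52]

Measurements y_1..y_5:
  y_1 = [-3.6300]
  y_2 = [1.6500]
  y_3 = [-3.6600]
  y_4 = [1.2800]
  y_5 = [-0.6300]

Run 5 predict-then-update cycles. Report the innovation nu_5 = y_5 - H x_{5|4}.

innov = [-0.7515]

step 1: x^-=[0.8505]  P^-=[0.6412]  S=[0.8712]  K=[0.7360]  nu=[-4.4805]  x^+=[-2.4471]  P^+=[0.1693]
step 2: x^-=[-1.9821]  P^-=[0.4111]  S=[0.6411]  K=[0.6412]  nu=[3.6321]  x^+=[0.3469]  P^+=[0.1475]
step 3: x^-=[0.2810]  P^-=[0.3968]  S=[0.6268]  K=[0.6330]  nu=[-3.9410]  x^+=[-2.2138]  P^+=[0.1456]
step 4: x^-=[-1.7932]  P^-=[0.3955]  S=[0.6255]  K=[0.6323]  nu=[3.0732]  x^+=[0.1500]  P^+=[0.1454]
step 5: x^-=[0.1215]  P^-=[0.3954]  S=[0.6254]  K=[0.6322]  nu=[-0.7515]  x^+=[-0.3536]  P^+=[0.1454]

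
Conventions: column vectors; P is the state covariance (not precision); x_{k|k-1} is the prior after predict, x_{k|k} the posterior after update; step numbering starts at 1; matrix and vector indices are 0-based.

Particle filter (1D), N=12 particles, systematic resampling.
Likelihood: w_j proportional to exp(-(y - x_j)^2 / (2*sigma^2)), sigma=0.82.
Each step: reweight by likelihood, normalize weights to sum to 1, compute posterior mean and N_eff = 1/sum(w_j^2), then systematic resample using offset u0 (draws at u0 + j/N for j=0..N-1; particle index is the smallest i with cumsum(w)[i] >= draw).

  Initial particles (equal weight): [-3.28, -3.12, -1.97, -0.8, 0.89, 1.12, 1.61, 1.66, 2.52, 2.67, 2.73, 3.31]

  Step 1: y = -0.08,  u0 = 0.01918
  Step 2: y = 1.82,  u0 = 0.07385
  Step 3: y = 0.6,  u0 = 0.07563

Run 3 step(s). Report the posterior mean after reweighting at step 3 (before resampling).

post_mean = 1.1023

step 1: w=[0.0003, 0.0006, 0.0384, 0.3718, 0.2715, 0.1874, 0.0654, 0.0575, 0.0036, 0.0020, 0.0015, 0.0001]  mean=0.2954  Neff=3.9042  idx=[2, 3, 3, 3, 3, 4, 4, 4, 5, 5, 5, 7]
step 2: w=[0.0000, 0.0013, 0.0013, 0.0013, 0.0013, 0.1126, 0.1126, 0.1126, 0.1489, 0.1489, 0.1489, 0.2103]  mean=1.1458  Neff=6.7220  idx=[5, 6, 7, 7, 8, 8, 9, 10, 10, 11, 11, 11]
step 3: w=[0.1027, 0.1027, 0.1027, 0.1027, 0.0894, 0.0894, 0.0894, 0.0894, 0.0894, 0.0474, 0.0474, 0.0474]  mean=1.1023  Neff=11.2500  idx=[0, 1, 2, 3, 3, 4, 5, 6, 7, 8, 10, 11]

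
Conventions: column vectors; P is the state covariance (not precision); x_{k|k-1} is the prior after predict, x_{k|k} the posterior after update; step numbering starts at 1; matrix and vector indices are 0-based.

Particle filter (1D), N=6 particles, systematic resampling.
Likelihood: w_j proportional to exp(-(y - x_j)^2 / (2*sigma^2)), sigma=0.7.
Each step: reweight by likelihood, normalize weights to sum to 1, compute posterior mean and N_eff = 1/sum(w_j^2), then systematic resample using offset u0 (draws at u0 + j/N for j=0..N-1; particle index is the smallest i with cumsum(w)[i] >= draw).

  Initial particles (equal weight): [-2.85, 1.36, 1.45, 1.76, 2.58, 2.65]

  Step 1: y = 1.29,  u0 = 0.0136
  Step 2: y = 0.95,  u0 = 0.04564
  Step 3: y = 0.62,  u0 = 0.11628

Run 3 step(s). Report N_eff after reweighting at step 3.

step 1: w=[0.0000, 0.3208, 0.3141, 0.2573, 0.0590, 0.0488]  mean=1.6262  Neff=3.6548  idx=[1, 1, 2, 2, 3, 3]
step 2: w=[0.1978, 0.1978, 0.1820, 0.1820, 0.1202, 0.1202]  mean=1.4889  Neff=5.7674  idx=[0, 1, 1, 2, 3, 4]
step 3: w=[0.1925, 0.1925, 0.1925, 0.1666, 0.1666, 0.0894]  mean=1.4257  Neff=5.7260  idx=[0, 1, 2, 3, 4, 5]

N_eff = 5.7260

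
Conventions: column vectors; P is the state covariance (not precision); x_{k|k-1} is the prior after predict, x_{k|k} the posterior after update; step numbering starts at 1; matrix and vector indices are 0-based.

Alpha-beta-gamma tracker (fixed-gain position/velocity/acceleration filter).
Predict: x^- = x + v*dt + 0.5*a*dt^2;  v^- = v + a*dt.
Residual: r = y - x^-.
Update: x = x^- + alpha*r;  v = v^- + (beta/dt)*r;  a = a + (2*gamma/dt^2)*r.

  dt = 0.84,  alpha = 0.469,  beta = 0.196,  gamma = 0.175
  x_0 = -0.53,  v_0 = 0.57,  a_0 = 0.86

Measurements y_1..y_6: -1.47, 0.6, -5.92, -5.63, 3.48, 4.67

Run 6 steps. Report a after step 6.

step 1: x_pred=0.2522  r=-1.7222  x^+=-0.5555  v^+=0.8906  a^+=0.0057
step 2: x_pred=0.1946  r=0.4054  x^+=0.3847  v^+=0.9900  a^+=0.2068
step 3: x_pred=1.2893  r=-7.2093  x^+=-2.0919  v^+=-0.5185  a^+=-3.3692
step 4: x_pred=-3.7160  r=-1.9140  x^+=-4.6137  v^+=-3.7952  a^+=-4.3186
step 5: x_pred=-9.3252  r=12.8052  x^+=-3.3196  v^+=-4.4349  a^+=2.0332
step 6: x_pred=-6.3276  r=10.9976  x^+=-1.1697  v^+=-0.1609  a^+=7.4884

a_post = 7.4884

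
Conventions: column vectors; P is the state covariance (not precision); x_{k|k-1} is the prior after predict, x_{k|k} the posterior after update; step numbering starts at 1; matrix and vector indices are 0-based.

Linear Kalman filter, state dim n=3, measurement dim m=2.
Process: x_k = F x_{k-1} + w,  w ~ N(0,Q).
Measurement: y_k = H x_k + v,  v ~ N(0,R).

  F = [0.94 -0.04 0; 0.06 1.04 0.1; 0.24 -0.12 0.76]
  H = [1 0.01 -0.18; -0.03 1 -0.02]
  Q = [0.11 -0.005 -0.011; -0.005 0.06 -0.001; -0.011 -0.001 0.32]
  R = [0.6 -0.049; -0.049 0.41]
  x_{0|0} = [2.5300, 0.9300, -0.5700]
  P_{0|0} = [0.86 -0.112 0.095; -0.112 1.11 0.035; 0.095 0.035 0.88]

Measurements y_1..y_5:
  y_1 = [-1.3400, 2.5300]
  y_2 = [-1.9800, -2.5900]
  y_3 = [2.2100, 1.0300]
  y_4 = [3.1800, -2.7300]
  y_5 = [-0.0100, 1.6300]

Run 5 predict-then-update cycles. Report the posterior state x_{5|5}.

x_post = [0.8085, 0.0904, 0.2270]

step 1: x^-=[2.3410, 1.0620, 0.0624]  P^-=[0.8801 -0.1031 0.2689; -0.1031 1.2669 -0.0536; 0.2689 -0.0536 0.9285]  S=[1.4116 -0.1567; -0.1567 1.6867]  K=[0.5856 -0.0256; 0.0267 0.7561; 0.0671 -0.0413]  nu=[-3.6804, 1.5395]  x^+=[0.1464, 2.1276, -0.2481]  P^+=[0.3902 -0.0233 0.2076; -0.0233 0.3081 0.0044; 0.2076 0.0044 0.9184]
step 2: x^-=[0.0525, 2.1967, -0.4087]  P^-=[0.4570 0.0009 0.2295; 0.0009 0.4043 0.0482; 0.2295 0.0482 0.9537]  S=[1.0052 -0.0663; -0.0663 0.8134]  K=[0.4144 0.0125; 0.0292 0.4982; 0.0602 0.0322]  nu=[-2.1281, -4.7933]  x^+=[-0.8891, -0.2535, -0.6912]  P^+=[0.2850 -0.0025 0.2051; -0.0025 0.2035 0.0354; 0.2051 0.0354 0.9494]
step 3: x^-=[-0.8256, -0.3861, -0.7082]  P^-=[0.3623 0.0193 0.2000; 0.0193 0.3001 0.0911; 0.2000 0.0911 0.9562]  S=[0.9214 -0.0535; -0.0535 0.7062]  K=[0.3563 0.0332; 0.0310 0.4239; 0.0368 0.0962]  nu=[2.9119, 1.3772]  x^+=[0.2577, 0.2878, -0.4686]  P^+=[0.2458 0.0073 0.1875; 0.0073 0.1737 0.0622; 0.1875 0.0622 0.9488]
step 4: x^-=[0.2307, 0.2679, -0.3288]  P^-=[0.3270 0.0261 0.1765; 0.0261 0.2744 0.1162; 0.1765 0.1162 0.9414]  S=[0.8940 -0.0501; -0.0501 0.6790]  K=[0.3329 0.0434; 0.0314 0.4018; 0.0169 0.1369]  nu=[2.8874, -2.9976]  x^+=[1.0619, -0.8459, -0.6904]  P^+=[0.2280 0.0117 0.1698; 0.0117 0.1651 0.0790; 0.1698 0.0790 0.9286]
step 5: x^-=[1.0320, -0.8850, -0.1684]  P^-=[0.3109 0.0281 0.1587; 0.0281 0.2686 0.1284; 0.1587 0.1284 0.9187]  S=[0.8837 -0.0497; -0.0497 0.6727]  K=[0.3225 0.0470; 0.0310 0.3966; 0.0027 0.1566]  nu=[-1.0634, 2.5426]  x^+=[0.8085, 0.0904, 0.2270]  P^+=[0.2190 0.0131 0.1555; 0.0131 0.1632 0.0868; 0.1555 0.0868 0.9023]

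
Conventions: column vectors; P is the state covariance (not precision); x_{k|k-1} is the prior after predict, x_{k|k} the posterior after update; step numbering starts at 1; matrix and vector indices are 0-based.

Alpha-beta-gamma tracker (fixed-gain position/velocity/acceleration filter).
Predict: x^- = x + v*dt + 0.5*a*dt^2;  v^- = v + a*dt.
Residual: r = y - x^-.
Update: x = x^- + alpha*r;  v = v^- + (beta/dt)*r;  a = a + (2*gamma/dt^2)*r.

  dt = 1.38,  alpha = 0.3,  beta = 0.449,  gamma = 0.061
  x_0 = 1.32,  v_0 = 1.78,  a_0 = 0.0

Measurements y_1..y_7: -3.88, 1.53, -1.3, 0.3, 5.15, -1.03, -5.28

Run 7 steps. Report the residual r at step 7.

resid = -8.5990

step 1: x_pred=3.7764  r=-7.6564  x^+=1.4795  v^+=-0.7111  a^+=-0.4905
step 2: x_pred=0.0311  r=1.4989  x^+=0.4808  v^+=-0.9003  a^+=-0.3945
step 3: x_pred=-1.1372  r=-0.1628  x^+=-1.1861  v^+=-1.4976  a^+=-0.4049
step 4: x_pred=-3.6383  r=3.9383  x^+=-2.4568  v^+=-0.7750  a^+=-0.1526
step 5: x_pred=-3.6716  r=8.8216  x^+=-1.0251  v^+=1.8846  a^+=0.4125
step 6: x_pred=1.9685  r=-2.9985  x^+=1.0690  v^+=1.4783  a^+=0.2204
step 7: x_pred=3.3190  r=-8.5990  x^+=0.7393  v^+=-1.0152  a^+=-0.3304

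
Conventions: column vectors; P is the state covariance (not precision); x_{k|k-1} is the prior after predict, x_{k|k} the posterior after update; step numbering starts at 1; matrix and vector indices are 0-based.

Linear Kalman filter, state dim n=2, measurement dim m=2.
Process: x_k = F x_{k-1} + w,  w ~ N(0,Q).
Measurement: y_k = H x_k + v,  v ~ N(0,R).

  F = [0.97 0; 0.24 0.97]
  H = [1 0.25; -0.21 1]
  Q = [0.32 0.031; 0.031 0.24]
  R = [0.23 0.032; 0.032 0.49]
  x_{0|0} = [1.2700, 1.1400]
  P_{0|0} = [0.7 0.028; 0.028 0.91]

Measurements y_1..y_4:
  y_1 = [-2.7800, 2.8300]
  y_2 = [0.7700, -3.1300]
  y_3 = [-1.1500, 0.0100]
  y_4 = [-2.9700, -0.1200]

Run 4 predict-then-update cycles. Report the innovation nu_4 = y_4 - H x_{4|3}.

step 1: x^-=[1.2319, 1.4106]  P^-=[0.9786 0.2203; 0.2203 1.1496]  S=[1.3906 0.3226; 0.3226 1.5902]  K=[0.7778 -0.1485; 0.2142 0.6504]  nu=[-4.3645, 1.6781]  x^+=[-2.4120, 1.5671]  P^+=[0.1768 -0.0107; -0.0107 0.3233]
step 2: x^-=[-2.3396, 0.9412]  P^-=[0.4864 0.0621; 0.0621 0.5494]  S=[0.7817 0.1260; 0.1260 1.0347]  K=[0.6612 -0.1193; 0.1750 0.4970]  nu=[2.8743, -4.5625]  x^+=[0.1051, -0.8235]  P^+=[0.1497 -0.0058; -0.0058 0.2479]
step 3: x^-=[0.1019, -0.7736]  P^-=[0.4609 0.0604; 0.0604 0.4792]  S=[0.7510 0.1122; 0.1122 0.9641]  K=[0.6507 -0.1135; 0.1706 0.4640]  nu=[-1.0585, 0.8050]  x^+=[-0.6783, -0.5806]  P^+=[0.1470 -0.0039; -0.0039 0.2320]
step 4: x^-=[-0.6579, -0.7260]  P^-=[0.4583 0.0615; 0.0615 0.4649]  S=[0.7482 0.1103; 0.1103 0.9493]  K=[0.6497 -0.1120; 0.1703 0.4564]  nu=[-2.1306, 0.4678]  x^+=[-2.0946, -0.8754]  P^+=[0.1467 -0.0033; -0.0033 0.2284]

innov = [-2.1306, 0.4678]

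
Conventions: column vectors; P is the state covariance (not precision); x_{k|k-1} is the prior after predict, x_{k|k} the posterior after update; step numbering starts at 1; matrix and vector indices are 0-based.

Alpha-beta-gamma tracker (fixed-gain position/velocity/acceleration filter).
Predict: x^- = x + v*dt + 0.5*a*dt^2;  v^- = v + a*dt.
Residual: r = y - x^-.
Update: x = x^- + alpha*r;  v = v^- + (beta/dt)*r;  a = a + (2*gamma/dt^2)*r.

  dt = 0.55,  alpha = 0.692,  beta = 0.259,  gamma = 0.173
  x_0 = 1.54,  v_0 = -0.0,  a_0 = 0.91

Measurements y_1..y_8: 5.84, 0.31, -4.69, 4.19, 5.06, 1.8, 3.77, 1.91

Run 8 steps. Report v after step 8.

v_post = 4.1581

step 1: x_pred=1.6776  r=4.1624  x^+=4.5580  v^+=2.4606  a^+=5.6709
step 2: x_pred=6.7690  r=-6.4590  x^+=2.2994  v^+=2.5380  a^+=-1.7169
step 3: x_pred=3.4356  r=-8.1256  x^+=-2.1873  v^+=-2.2328  a^+=-11.0110
step 4: x_pred=-5.0808  r=9.2708  x^+=1.3346  v^+=-3.9231  a^+=-0.4071
step 5: x_pred=-0.8847  r=5.9447  x^+=3.2290  v^+=-1.3476  a^+=6.3924
step 6: x_pred=3.4547  r=-1.6547  x^+=2.3096  v^+=1.3890  a^+=4.4998
step 7: x_pred=3.7542  r=0.0158  x^+=3.7651  v^+=3.8713  a^+=4.5179
step 8: x_pred=6.5777  r=-4.6677  x^+=3.3476  v^+=4.1581  a^+=-0.8210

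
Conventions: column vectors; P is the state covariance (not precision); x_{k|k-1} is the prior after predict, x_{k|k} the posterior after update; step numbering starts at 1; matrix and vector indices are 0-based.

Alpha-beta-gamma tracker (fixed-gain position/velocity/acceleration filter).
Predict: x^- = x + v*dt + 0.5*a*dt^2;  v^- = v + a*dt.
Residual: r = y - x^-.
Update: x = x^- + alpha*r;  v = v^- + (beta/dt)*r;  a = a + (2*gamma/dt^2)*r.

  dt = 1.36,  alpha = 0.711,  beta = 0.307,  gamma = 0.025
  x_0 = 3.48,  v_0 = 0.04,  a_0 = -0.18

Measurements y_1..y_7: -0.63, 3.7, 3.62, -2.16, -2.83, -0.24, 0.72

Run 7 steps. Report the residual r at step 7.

step 1: x_pred=3.3679  r=-3.9979  x^+=0.5254  v^+=-1.1073  a^+=-0.2881
step 2: x_pred=-1.2469  r=4.9469  x^+=2.2703  v^+=-0.3824  a^+=-0.1543
step 3: x_pred=1.6076  r=2.0124  x^+=3.0384  v^+=-0.1380  a^+=-0.0999
step 4: x_pred=2.7583  r=-4.9183  x^+=-0.7386  v^+=-1.3842  a^+=-0.2329
step 5: x_pred=-2.8365  r=0.0065  x^+=-2.8319  v^+=-1.6995  a^+=-0.2327
step 6: x_pred=-5.3583  r=5.1183  x^+=-1.7192  v^+=-0.8606  a^+=-0.0944
step 7: x_pred=-2.9768  r=3.6968  x^+=-0.3484  v^+=-0.1544  a^+=0.0056

resid = 3.6968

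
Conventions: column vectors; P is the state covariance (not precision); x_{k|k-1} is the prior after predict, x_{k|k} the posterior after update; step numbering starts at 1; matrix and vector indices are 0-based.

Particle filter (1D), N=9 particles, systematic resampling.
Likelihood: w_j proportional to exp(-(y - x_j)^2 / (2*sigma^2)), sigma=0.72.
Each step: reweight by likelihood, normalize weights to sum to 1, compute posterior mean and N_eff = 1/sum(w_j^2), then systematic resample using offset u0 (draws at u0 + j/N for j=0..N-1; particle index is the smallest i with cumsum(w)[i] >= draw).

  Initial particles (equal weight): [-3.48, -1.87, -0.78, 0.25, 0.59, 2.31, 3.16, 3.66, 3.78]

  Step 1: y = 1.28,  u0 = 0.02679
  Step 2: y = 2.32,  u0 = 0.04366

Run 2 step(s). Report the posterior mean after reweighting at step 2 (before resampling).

step 1: w=[0.0000, 0.0000, 0.0119, 0.2554, 0.4490, 0.2554, 0.0235, 0.0030, 0.0017]  mean=1.0012  Neff=3.0049  idx=[3, 3, 3, 4, 4, 4, 4, 5, 5]
step 2: w=[0.0071, 0.0071, 0.0071, 0.0246, 0.0246, 0.0246, 0.0246, 0.4403, 0.4403]  mean=2.0974  Neff=2.5622  idx=[3, 7, 7, 7, 7, 8, 8, 8, 8]

post_mean = 2.0974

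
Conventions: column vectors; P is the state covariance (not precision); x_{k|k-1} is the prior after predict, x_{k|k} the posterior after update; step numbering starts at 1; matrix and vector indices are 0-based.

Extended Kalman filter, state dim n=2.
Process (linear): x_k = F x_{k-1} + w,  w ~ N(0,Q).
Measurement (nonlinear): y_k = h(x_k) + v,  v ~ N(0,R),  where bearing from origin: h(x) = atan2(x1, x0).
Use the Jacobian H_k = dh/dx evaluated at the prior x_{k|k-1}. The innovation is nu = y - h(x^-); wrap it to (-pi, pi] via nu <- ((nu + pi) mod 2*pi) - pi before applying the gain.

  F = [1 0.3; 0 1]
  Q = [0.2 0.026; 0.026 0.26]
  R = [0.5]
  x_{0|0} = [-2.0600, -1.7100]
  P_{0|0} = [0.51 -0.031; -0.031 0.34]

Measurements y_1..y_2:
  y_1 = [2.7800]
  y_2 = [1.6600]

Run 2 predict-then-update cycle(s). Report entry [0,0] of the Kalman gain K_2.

K[0,0] = 0.0723

step 1: x^-=[-2.5730, -1.7100]  P^-=[0.7220 0.0970; 0.0970 0.6000]  H_jac=[0.1792 -0.2696]  S=[0.5574]  K=[0.1852; -0.2590]  nu=[-0.9482]  x^+=[-2.7486, -1.4644]  P^+=[0.7029 0.1237; 0.1237 0.5626]
step 2: x^-=[-3.1879, -1.4644]  P^-=[1.0278 0.3185; 0.3185 0.8226]  H_jac=[0.1190 -0.2590]  S=[0.5501]  K=[0.0723; -0.3184]  nu=[-1.9122]  x^+=[-3.3262, -0.8555]  P^+=[1.0249 0.3312; 0.3312 0.7668]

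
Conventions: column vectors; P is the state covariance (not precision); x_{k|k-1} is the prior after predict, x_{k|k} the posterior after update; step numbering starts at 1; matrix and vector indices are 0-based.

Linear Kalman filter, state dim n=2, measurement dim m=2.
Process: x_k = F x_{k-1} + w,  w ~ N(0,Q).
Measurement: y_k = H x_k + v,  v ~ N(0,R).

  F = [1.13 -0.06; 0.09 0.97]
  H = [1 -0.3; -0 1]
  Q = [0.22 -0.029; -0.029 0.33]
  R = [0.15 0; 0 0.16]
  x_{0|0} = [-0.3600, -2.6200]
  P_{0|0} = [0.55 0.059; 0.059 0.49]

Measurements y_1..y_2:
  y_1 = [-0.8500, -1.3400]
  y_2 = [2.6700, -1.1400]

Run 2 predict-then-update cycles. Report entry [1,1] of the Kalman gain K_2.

step 1: x^-=[-0.2496, -2.5738]  P^-=[0.9161 0.0628; 0.0628 0.8058]  S=[1.1009 -0.1790; -0.1790 0.9658]  K=[0.8512 0.2227; -0.0278 0.8292]  nu=[-1.3725, 1.2338]  x^+=[-1.1431, -1.5126]  P^+=[0.1384 0.0356; 0.0356 0.1327]
step 2: x^-=[-1.2009, -1.5701]  P^-=[0.3923 0.0162; 0.0162 0.4622]  S=[0.5742 -0.1224; -0.1224 0.6222]  K=[0.7102 0.1658; -0.0572 0.7316]  nu=[3.3999, 0.4301]  x^+=[1.2848, -1.4501]  P^+=[0.1145 0.0265; 0.0265 0.1171]

K[1,1] = 0.7316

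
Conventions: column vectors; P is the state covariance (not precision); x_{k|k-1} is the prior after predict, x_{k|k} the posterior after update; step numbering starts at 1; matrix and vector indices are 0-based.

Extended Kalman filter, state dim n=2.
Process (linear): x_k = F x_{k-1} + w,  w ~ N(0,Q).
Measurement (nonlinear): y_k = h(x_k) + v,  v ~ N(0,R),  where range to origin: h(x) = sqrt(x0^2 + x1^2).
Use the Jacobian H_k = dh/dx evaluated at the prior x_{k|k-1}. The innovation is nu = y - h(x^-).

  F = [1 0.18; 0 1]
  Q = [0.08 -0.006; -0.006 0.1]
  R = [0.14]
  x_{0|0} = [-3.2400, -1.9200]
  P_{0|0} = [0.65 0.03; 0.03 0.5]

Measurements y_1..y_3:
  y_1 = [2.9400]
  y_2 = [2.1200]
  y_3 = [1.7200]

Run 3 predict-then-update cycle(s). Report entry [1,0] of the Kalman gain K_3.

K[1,0] = -0.3698

step 1: x^-=[-3.5856, -1.9200]  P^-=[0.7570 0.1140; 0.1140 0.6000]  H_jac=[-0.8816 -0.4721]  S=[0.9569]  K=[-0.7536; -0.4010]  nu=[-1.1273]  x^+=[-2.7360, -1.4679]  P^+=[0.2135 -0.1752; -0.1752 0.4461]
step 2: x^-=[-3.0002, -1.4679]  P^-=[0.2449 -0.1009; -0.1009 0.5461]  H_jac=[-0.8982 -0.4395]  S=[0.3634]  K=[-0.4833; -0.4111]  nu=[-1.2201]  x^+=[-2.4106, -0.9664]  P^+=[0.1600 -0.1731; -0.1731 0.4847]
step 3: x^-=[-2.5846, -0.9664]  P^-=[0.1934 -0.0918; -0.0918 0.5847]  H_jac=[-0.9367 -0.3502]  S=[0.3211]  K=[-0.4639; -0.3698]  nu=[-1.0393]  x^+=[-2.1024, -0.5821]  P^+=[0.1243 -0.1469; -0.1469 0.5408]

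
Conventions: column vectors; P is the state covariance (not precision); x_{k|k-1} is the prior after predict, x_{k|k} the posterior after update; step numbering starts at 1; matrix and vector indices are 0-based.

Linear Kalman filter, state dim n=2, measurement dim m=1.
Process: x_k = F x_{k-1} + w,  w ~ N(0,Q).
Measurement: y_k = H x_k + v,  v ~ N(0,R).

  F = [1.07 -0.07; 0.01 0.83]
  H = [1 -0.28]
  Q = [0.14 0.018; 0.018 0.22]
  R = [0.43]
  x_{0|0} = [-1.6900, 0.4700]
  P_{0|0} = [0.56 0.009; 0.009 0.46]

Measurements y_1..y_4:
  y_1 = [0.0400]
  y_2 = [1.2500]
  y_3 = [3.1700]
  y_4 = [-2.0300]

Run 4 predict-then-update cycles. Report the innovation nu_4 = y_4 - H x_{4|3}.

innov = [-3.8584]

step 1: x^-=[-1.8412, 0.3732]  P^-=[0.7820 0.0053; 0.0053 0.5371]  S=[1.2512]  K=[0.6239; -0.1160]  nu=[1.9857]  x^+=[-0.6024, 0.1429]  P^+=[0.2951 0.0958; 0.0958 0.5203]
step 2: x^-=[-0.6546, 0.1126]  P^-=[0.4660 0.0759; 0.0759 0.5800]  S=[0.8990]  K=[0.4948; -0.0962]  nu=[1.9361]  x^+=[0.3033, -0.0737]  P^+=[0.2460 0.1187; 0.1187 0.5717]
step 3: x^-=[0.3297, -0.0581]  P^-=[0.4066 0.0928; 0.0928 0.6158]  S=[0.8330]  K=[0.4570; -0.0956]  nu=[2.8240]  x^+=[1.6203, -0.3282]  P^+=[0.2327 0.1292; 0.1292 0.6082]
step 4: x^-=[1.7567, -0.2562]  P^-=[0.3900 0.0998; 0.0998 0.6412]  S=[0.8144]  K=[0.4446; -0.0979]  nu=[-3.8584]  x^+=[0.0412, 0.1216]  P^+=[0.2290 0.1352; 0.1352 0.6334]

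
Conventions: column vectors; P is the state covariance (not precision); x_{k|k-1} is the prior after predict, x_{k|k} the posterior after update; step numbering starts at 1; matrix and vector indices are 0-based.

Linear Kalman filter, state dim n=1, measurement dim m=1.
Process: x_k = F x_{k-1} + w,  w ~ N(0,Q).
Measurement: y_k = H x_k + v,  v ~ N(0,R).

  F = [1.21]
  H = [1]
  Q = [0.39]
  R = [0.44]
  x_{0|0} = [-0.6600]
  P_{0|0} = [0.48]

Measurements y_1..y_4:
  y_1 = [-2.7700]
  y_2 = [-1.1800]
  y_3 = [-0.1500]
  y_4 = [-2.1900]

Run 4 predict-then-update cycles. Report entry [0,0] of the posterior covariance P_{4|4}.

step 1: x^-=[-0.7986]  P^-=[1.0928]  S=[1.5328]  K=[0.7129]  nu=[-1.9714]  x^+=[-2.2041]  P^+=[0.3137]
step 2: x^-=[-2.6669]  P^-=[0.8493]  S=[1.2893]  K=[0.6587]  nu=[1.4869]  x^+=[-1.6875]  P^+=[0.2898]
step 3: x^-=[-2.0418]  P^-=[0.8144]  S=[1.2544]  K=[0.6492]  nu=[1.8918]  x^+=[-0.8136]  P^+=[0.2857]
step 4: x^-=[-0.9845]  P^-=[0.8082]  S=[1.2482]  K=[0.6475]  nu=[-1.2055]  x^+=[-1.7651]  P^+=[0.2849]

P_post[0,0] = 0.2849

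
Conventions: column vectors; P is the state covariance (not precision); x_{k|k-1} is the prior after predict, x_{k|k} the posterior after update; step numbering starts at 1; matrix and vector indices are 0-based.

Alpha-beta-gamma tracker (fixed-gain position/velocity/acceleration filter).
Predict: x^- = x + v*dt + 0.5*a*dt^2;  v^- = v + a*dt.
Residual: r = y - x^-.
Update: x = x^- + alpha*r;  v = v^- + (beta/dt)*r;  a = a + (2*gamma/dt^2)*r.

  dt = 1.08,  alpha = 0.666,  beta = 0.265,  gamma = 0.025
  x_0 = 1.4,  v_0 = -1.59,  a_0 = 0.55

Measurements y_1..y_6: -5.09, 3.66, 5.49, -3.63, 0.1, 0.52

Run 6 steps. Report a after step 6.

step 1: x_pred=0.0036  r=-5.0936  x^+=-3.3888  v^+=-2.2458  a^+=0.3317
step 2: x_pred=-5.6208  r=9.2808  x^+=0.5602  v^+=0.3896  a^+=0.7295
step 3: x_pred=1.4064  r=4.0836  x^+=4.1261  v^+=2.1795  a^+=0.9045
step 4: x_pred=7.0074  r=-10.6374  x^+=-0.0771  v^+=0.5463  a^+=0.4486
step 5: x_pred=0.7744  r=-0.6744  x^+=0.3253  v^+=0.8652  a^+=0.4196
step 6: x_pred=1.5044  r=-0.9844  x^+=0.8488  v^+=1.0769  a^+=0.3774

a_post = 0.3774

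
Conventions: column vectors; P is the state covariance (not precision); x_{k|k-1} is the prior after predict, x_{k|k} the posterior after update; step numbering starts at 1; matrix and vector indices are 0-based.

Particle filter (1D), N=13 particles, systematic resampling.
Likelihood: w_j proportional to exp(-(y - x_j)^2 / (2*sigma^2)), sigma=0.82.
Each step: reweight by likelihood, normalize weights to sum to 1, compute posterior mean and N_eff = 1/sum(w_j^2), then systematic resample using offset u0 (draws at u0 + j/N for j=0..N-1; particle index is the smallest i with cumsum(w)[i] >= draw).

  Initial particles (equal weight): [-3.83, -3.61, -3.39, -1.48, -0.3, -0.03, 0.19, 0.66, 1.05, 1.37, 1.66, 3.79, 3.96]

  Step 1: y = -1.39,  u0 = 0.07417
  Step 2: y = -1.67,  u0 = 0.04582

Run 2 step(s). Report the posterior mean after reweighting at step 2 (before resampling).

step 1: w=[0.0061, 0.0130, 0.0260, 0.5058, 0.2103, 0.1286, 0.0795, 0.0224, 0.0061, 0.0018, 0.0005, 0.0000, 0.0000]  mean=-0.9344  Neff=3.0834  idx=[3, 3, 3, 3, 3, 3, 3, 4, 4, 5, 5, 6, 8]
step 2: w=[0.1271, 0.1271, 0.1271, 0.1271, 0.1271, 0.1271, 0.1271, 0.0323, 0.0323, 0.0177, 0.0177, 0.0100, 0.0005]  mean=-1.3345  Neff=8.6320  idx=[0, 0, 1, 2, 2, 3, 3, 4, 5, 5, 6, 7, 9]

post_mean = -1.3345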